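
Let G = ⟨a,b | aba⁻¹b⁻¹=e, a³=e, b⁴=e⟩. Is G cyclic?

|G| = 12. The element ab has order 12 (its powers give 12 distinct elements), so ⟨ab⟩ = G and G is cyclic.

Answer: Yes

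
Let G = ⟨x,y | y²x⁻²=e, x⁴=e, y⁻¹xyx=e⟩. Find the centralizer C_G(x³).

⟨x³⟩ ⊆ C_G(x³) since powers of x³ commute with x³; so |C_G(x³)| ≥ |⟨x³⟩| = 4.
By orbit–stabilizer, |C_G(x³)| = |G| / |conj. class of x³| = 8 / 2 = 4.
The 4 elements commuting with x³ are {e, x, x², x³}.

Answer: {e, x, x², x³}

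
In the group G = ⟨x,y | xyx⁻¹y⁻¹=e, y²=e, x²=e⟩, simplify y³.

Compute successive powers of y, reducing at each step:
  y²: y · y = e
  y³: e · y = y

Answer: y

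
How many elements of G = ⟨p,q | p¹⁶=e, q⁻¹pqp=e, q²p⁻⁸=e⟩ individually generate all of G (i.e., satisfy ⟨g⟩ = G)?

⟨g⟩ = G would require ord(g) = |G| = 32, but the maximum element order in G is 16 < 32. So G is not cyclic and no single element generates it: the count is 0.

Answer: 0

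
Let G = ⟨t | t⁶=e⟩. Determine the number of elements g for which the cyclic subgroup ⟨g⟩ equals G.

G is cyclic of order 6. An element generates G iff its order is 6, and a cyclic group of order 6 has exactly φ(6) = 2 such elements.

Answer: 2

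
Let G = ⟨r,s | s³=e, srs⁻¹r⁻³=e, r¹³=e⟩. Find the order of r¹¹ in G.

Compute successive powers until reaching e:
  (r¹¹)¹ = r¹¹, (r¹¹)² = r⁹, (r¹¹)³ = r⁷, (r¹¹)⁴ = r⁵, (r¹¹)⁵ = r³, (r¹¹)⁶ = r, (r¹¹)⁷ = r¹², (r¹¹)⁸ = r¹⁰, (r¹¹)⁹ = r⁸, (r¹¹)¹⁰ = r⁶, (r¹¹)¹¹ = r⁴, (r¹¹)¹² = r², (r¹¹)¹³ = e.
The smallest positive k with (r¹¹)ᵏ = e is 13.

Answer: 13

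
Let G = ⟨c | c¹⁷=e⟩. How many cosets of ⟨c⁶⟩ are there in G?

First find ord(c⁶) by computing successive powers:
  (c⁶)¹ = c⁶, (c⁶)² = c¹², (c⁶)³ = c, (c⁶)⁴ = c⁷, (c⁶)⁵ = c¹³, (c⁶)⁶ = c², (c⁶)⁷ = c⁸, (c⁶)⁸ = c¹⁴, (c⁶)⁹ = c³, (c⁶)¹⁰ = c⁹, (c⁶)¹¹ = c¹⁵, (c⁶)¹² = c⁴, (c⁶)¹³ = c¹⁰, (c⁶)¹⁴ = c¹⁶, (c⁶)¹⁵ = c⁵, (c⁶)¹⁶ = c¹¹, (c⁶)¹⁷ = e.
So |⟨c⁶⟩| = ord(c⁶) = 17. With |G| = 17, by Lagrange [G : ⟨c⁶⟩] = 17/17 = 1.

Answer: 1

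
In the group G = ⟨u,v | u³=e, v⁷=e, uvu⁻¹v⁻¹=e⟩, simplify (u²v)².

Compute successive powers of (u²v), reducing at each step:
  (u²v)²: (u²v) · u² = uv;   (uv) · v = uv²

Answer: uv²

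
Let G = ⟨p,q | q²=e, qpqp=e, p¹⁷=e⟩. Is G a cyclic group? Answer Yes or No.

Every cyclic group is abelian. But p·q = pq while q·p = p¹⁶q, so p·q ≠ q·p and G is not abelian. Hence G is not cyclic.

Answer: No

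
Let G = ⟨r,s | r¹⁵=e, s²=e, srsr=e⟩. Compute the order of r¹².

Compute successive powers until reaching e:
  (r¹²)¹ = r¹², (r¹²)² = r⁹, (r¹²)³ = r⁶, (r¹²)⁴ = r³, (r¹²)⁵ = e.
The smallest positive k with (r¹²)ᵏ = e is 5.

Answer: 5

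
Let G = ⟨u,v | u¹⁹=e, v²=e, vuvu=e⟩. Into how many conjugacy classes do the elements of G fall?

The conjugacy classes (representative and size) are:
  [e] (size 1), [u¹⁸] (size 2), [u²] (size 2), [u¹⁶] (size 2), [u⁴] (size 2), [u¹⁴] (size 2), [u¹³] (size 2), [u¹²] (size 2), [u⁸] (size 2), [u⁹] (size 2), [v] (size 19).
Class equation: 1 + 2 + 2 + 2 + 2 + 2 + 2 + 2 + 2 + 2 + 19 = 38 = |G|. So G has 11 conjugacy classes.

Answer: 11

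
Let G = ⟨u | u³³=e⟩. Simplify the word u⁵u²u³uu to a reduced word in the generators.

Multiply left to right, reducing at each step:
  (u⁵) · u² = u⁷
  (u⁷) · u³ = u¹⁰
  (u¹⁰) · u = u¹¹
  (u¹¹) · u = u¹²

Answer: u¹²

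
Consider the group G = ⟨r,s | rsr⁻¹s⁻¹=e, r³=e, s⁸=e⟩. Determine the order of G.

Enumerate words in the generators, reducing via the relations: the distinct elements are
  {e, r, s, rs, r², s², s³, s⁴, s⁵, s⁶, s⁷, rs², rs³, rs⁴, rs⁵, rs⁶, rs⁷, r²s, r²s², r²s³, r²s⁴, r²s⁵, r²s⁶, r²s⁷}.
No further products give new elements, so |G| = 24.

Answer: 24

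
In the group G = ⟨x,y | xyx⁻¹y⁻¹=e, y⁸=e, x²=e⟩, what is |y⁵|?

Compute successive powers until reaching e:
  (y⁵)¹ = y⁵, (y⁵)² = y², (y⁵)³ = y⁷, (y⁵)⁴ = y⁴, (y⁵)⁵ = y, (y⁵)⁶ = y⁶, (y⁵)⁷ = y³, (y⁵)⁸ = e.
The smallest positive k with (y⁵)ᵏ = e is 8.

Answer: 8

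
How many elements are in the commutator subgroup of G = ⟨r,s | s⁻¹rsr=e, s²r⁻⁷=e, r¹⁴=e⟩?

G' = [G, G] is generated by all commutators. The generator-pair commutators are: [r, s] = r².
The subgroup they normally generate is {e, r², r⁴, r⁶, r⁸, r¹⁰, r¹²}, of order 7.
Check: |G/G'| = 28/7 = 4 is the order of the abelianisation.

Answer: 7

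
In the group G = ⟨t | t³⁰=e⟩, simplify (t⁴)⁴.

Compute successive powers of (t⁴), reducing at each step:
  (t⁴)²: (t⁴) · t⁴ = t⁸
  (t⁴)³: (t⁸) · t⁴ = t¹²
  (t⁴)⁴: (t¹²) · t⁴ = t¹⁶

Answer: t¹⁶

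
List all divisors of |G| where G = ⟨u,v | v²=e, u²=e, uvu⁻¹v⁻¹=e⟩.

|G| = 4 = 2². By Lagrange's theorem the order of any subgroup divides 4; the divisors of 4 are 1, 2, 4.

Answer: 1, 2, 4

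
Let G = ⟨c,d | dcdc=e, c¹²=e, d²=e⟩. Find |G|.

Enumerate words in the generators, reducing via the relations: the distinct elements are
  {c, d, e, cd, c², c³, c⁴, c⁵, c⁶, c⁷, c⁸, c⁹, c²d, c³d, c¹¹, c¹⁰, c⁴d, c⁵d, c⁶d, c⁷d, c⁸d, c⁹d, c¹¹d, c¹⁰d}.
No further products give new elements, so |G| = 24.

Answer: 24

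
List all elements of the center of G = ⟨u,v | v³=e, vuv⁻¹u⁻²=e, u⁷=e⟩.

An element z ∈ Z(G) iff z commutes with every generator.
For example e is central: e·u = u = u·e; e·v = v = v·e.
Whereas u ∉ Z(G) since u·v = uv ≠ u²v = v·u.
Checking each of the 21 elements this way gives Z(G) = {e}, of order 1.

Answer: {e}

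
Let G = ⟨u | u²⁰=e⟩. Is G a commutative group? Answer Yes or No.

G has a single generator, so G is cyclic and hence abelian.

Answer: Yes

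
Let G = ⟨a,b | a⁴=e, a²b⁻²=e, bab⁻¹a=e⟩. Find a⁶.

Compute successive powers of a, reducing at each step:
  a²: a · a = a²
  a³: (a²) · a = a³
  a⁴: (a³) · a = e
  a⁵: e · a = a
  a⁶: a · a = a²

Answer: a²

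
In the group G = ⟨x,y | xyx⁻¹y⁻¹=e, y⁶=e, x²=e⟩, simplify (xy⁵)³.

Compute successive powers of (xy⁵), reducing at each step:
  (xy⁵)²: (xy⁵) · x = y⁵;   (y⁵) · y⁵ = y⁴
  (xy⁵)³: (y⁴) · x = xy⁴;   (xy⁴) · y⁵ = xy³

Answer: xy³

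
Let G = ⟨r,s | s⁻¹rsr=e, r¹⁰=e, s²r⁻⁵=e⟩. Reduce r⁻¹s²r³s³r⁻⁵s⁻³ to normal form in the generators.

Multiply left to right, reducing at each step:
  (r⁹) · s² = r⁴
  (r⁴) · r³ = r⁷
  (r⁷) · s³ = r²s
  (r²s) · r⁻⁵ = r²s⁻¹
  (r²s⁻¹) · s⁻³ = r²

Answer: r²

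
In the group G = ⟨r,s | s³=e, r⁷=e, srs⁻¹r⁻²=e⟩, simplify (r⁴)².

Compute successive powers of (r⁴), reducing at each step:
  (r⁴)²: (r⁴) · r⁴ = r

Answer: r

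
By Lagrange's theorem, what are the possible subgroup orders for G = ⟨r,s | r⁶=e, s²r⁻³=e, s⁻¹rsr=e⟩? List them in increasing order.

|G| = 12 = 2² · 3. By Lagrange's theorem the order of any subgroup divides 12; the divisors of 12 are 1, 2, 3, 4, 6, 12.

Answer: 1, 2, 3, 4, 6, 12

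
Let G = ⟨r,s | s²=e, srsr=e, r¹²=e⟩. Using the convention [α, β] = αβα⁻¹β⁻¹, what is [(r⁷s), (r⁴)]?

[(r⁷s), (r⁴)] = (r⁷s)·(r⁴)·(r⁷s)⁻¹·(r⁴)⁻¹.
  (r⁷s) · (r⁴) = r³s
  (r³s) · (r⁷s) = r⁸
  (r⁸) · (r⁸) = r⁴

Answer: r⁴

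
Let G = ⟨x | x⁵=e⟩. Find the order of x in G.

Compute successive powers until reaching e:
  x¹ = x, x² = x², x³ = x³, x⁴ = x⁴, x⁵ = e.
The smallest positive k with xᵏ = e is 5.

Answer: 5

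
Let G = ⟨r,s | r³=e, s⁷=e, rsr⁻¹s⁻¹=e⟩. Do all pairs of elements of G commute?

Each pair of generators commutes: r·s = rs = s·r. Since the generators pairwise commute, every element of G commutes with every other, so G is abelian.

Answer: Yes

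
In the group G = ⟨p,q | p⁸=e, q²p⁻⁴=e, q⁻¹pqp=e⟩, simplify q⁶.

Compute successive powers of q, reducing at each step:
  q²: q · q = p⁴
  q³: (p⁴) · q = q⁻¹
  q⁴: (q⁻¹) · q = e
  q⁵: e · q = q
  q⁶: q · q = p⁴

Answer: p⁴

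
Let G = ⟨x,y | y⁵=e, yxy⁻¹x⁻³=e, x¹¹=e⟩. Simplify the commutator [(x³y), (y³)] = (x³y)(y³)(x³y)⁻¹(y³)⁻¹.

[(x³y), (y³)] = (x³y)·(y³)·(x³y)⁻¹·(y³)⁻¹.
  (x³y) · (y³) = x³y⁴
  (x³y⁴) · (x¹⁰y⁴) = x¹⁰y³
  (x¹⁰y³) · (y²) = x¹⁰

Answer: x¹⁰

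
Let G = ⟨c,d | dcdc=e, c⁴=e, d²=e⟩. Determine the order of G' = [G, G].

G' = [G, G] is generated by all commutators. The generator-pair commutators are: [c, d] = c².
The subgroup they normally generate is {e, c²}, of order 2.
Check: |G/G'| = 8/2 = 4 is the order of the abelianisation.

Answer: 2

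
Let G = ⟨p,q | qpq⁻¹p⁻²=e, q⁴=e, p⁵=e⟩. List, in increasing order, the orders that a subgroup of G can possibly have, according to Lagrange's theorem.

|G| = 20 = 2² · 5. By Lagrange's theorem the order of any subgroup divides 20; the divisors of 20 are 1, 2, 4, 5, 10, 20.

Answer: 1, 2, 4, 5, 10, 20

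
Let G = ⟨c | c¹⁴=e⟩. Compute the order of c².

Compute successive powers until reaching e:
  (c²)¹ = c², (c²)² = c⁴, (c²)³ = c⁶, (c²)⁴ = c⁸, (c²)⁵ = c¹⁰, (c²)⁶ = c¹², (c²)⁷ = e.
The smallest positive k with (c²)ᵏ = e is 7.

Answer: 7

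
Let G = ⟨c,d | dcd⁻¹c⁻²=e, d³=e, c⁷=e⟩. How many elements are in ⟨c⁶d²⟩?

|⟨c⁶d²⟩| equals the order of c⁶d². Compute successive powers until reaching e:
  (c⁶d²)¹ = c⁶d², (c⁶d²)² = c²d, (c⁶d²)³ = e.
The smallest positive k with (c⁶d²)ᵏ = e is 3, so |⟨c⁶d²⟩| = 3.

Answer: 3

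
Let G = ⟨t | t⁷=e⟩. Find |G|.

G is generated by a single element, so G is cyclic. The relator gives t⁷ = e and no smaller power is forced to be e, so the 7 powers {e, t, t², t³, t⁴, t⁵, t⁶} are distinct. Hence |G| = 7.

Answer: 7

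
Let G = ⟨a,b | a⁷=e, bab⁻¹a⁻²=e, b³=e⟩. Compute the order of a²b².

Compute successive powers until reaching e:
  (a²b²)¹ = a²b², (a²b²)² = a³b, (a²b²)³ = e.
The smallest positive k with (a²b²)ᵏ = e is 3.

Answer: 3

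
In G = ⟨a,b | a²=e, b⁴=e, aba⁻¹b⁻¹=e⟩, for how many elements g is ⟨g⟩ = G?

⟨g⟩ = G would require ord(g) = |G| = 8, but the maximum element order in G is 4 < 8. So G is not cyclic and no single element generates it: the count is 0.

Answer: 0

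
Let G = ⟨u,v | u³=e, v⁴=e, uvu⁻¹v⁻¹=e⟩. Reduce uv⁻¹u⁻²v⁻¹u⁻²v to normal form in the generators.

Multiply left to right, reducing at each step:
  u · v⁻¹ = uv³
  (uv³) · u⁻² = u²v³
  (u²v³) · v⁻¹ = u²v²
  (u²v²) · u⁻² = v²
  (v²) · v = v³

Answer: v³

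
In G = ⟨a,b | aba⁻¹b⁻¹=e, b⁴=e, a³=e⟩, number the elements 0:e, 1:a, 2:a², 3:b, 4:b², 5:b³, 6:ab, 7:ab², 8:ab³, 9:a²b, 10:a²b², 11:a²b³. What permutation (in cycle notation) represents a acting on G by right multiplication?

(0 1 2)(3 6 9)(4 7 10)(5 8 11)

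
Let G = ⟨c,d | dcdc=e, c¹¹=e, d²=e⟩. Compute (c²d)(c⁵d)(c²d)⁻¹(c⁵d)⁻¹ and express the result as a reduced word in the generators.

[(c²d), (c⁵d)] = (c²d)·(c⁵d)·(c²d)⁻¹·(c⁵d)⁻¹.
  (c²d) · (c⁵d) = c⁸
  (c⁸) · (c²d) = c¹⁰d
  (c¹⁰d) · (c⁵d) = c⁵

Answer: c⁵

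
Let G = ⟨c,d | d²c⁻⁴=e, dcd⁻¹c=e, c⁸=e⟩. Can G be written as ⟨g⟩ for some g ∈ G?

Every cyclic group is abelian. But c·d = cd while d·c = c³d⁻¹, so c·d ≠ d·c and G is not abelian. Hence G is not cyclic.

Answer: No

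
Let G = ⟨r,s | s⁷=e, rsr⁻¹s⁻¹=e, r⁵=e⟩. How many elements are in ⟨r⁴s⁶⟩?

|⟨r⁴s⁶⟩| equals the order of r⁴s⁶. Compute successive powers until reaching e:
  (r⁴s⁶)¹ = r⁴s⁶, (r⁴s⁶)² = r³s⁵, (r⁴s⁶)³ = r²s⁴, (r⁴s⁶)⁴ = rs³, (r⁴s⁶)⁵ = s², (r⁴s⁶)⁶ = r⁴s, (r⁴s⁶)⁷ = r³, (r⁴s⁶)⁸ = r²s⁶, (r⁴s⁶)⁹ = rs⁵, (r⁴s⁶)¹⁰ = s⁴, (r⁴s⁶)¹¹ = r⁴s³, (r⁴s⁶)¹² = r³s², (r⁴s⁶)¹³ = r²s, (r⁴s⁶)¹⁴ = r, (r⁴s⁶)¹⁵ = s⁶, (r⁴s⁶)¹⁶ = r⁴s⁵, (r⁴s⁶)¹⁷ = r³s⁴, (r⁴s⁶)¹⁸ = r²s³, (r⁴s⁶)¹⁹ = rs², (r⁴s⁶)²⁰ = s, (r⁴s⁶)²¹ = r⁴, (r⁴s⁶)²² = r³s⁶, (r⁴s⁶)²³ = r²s⁵, (r⁴s⁶)²⁴ = rs⁴, (r⁴s⁶)²⁵ = s³, (r⁴s⁶)²⁶ = r⁴s², (r⁴s⁶)²⁷ = r³s, (r⁴s⁶)²⁸ = r², (r⁴s⁶)²⁹ = rs⁶, (r⁴s⁶)³⁰ = s⁵, (r⁴s⁶)³¹ = r⁴s⁴, (r⁴s⁶)³² = r³s³, (r⁴s⁶)³³ = r²s², (r⁴s⁶)³⁴ = rs, (r⁴s⁶)³⁵ = e.
The smallest positive k with (r⁴s⁶)ᵏ = e is 35, so |⟨r⁴s⁶⟩| = 35.

Answer: 35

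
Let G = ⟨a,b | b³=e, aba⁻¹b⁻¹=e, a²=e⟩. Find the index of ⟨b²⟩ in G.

First find ord(b²) by computing successive powers:
  (b²)¹ = b², (b²)² = b, (b²)³ = e.
So |⟨b²⟩| = ord(b²) = 3. With |G| = 6, by Lagrange [G : ⟨b²⟩] = 6/3 = 2.

Answer: 2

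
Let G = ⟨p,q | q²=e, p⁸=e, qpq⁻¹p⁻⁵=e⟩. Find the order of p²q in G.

Compute successive powers until reaching e:
  (p²q)¹ = p²q, (p²q)² = p⁴, (p²q)³ = p⁶q, (p²q)⁴ = e.
The smallest positive k with (p²q)ᵏ = e is 4.

Answer: 4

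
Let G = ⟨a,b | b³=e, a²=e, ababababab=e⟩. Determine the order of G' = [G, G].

G' = [G, G] is generated by all commutators. The generator-pair commutators are: [a, b] = abab².
The subgroup they normally generate is {e, a, b, b², ab, aba, abab, ababa, b²ab²a, b²ab², b²a, ab², ba, bab, baba, ab²ab²a, ab²ab², ab²a, b²ab, b²aba, b²abab, bab²ab², bab²a, bab², abab², ab²ab, ab²aba, ab²abab, abab²ab², abab²a, b²ab²ab, abab²ab, abab²aba, abab²abab, b²ab²abab², b²ab²aba, b²ab²abab, b²abab²ab², b²abab²a, b²abab², babab², bab²ab, bab²aba, bab²abab, babab²ab², babab²a, babab²ab, ab²abab²ab², ab²abab²a, ab²abab², b²abab²ab, b²abab²aba, bab²abab²a, bab²abab², ab²abab²ab, ab²abab²aba, abab²abab²a, abab²abab², abab²abab²ab, bab²abab²ab}, of order 60.
Check: |G/G'| = 60/60 = 1 is the order of the abelianisation.

Answer: 60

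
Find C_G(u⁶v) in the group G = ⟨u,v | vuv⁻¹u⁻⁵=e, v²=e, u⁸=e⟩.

⟨u⁶v⟩ ⊆ C_G(u⁶v) since powers of u⁶v commute with u⁶v; so |C_G(u⁶v)| ≥ |⟨u⁶v⟩| = 4.
By orbit–stabilizer, |C_G(u⁶v)| = |G| / |conj. class of u⁶v| = 16 / 2 = 8.
The 8 elements commuting with u⁶v are {e, u², u⁴, u⁶, v, u⁶v, u²v, u⁴v}.

Answer: {e, u², u⁴, u⁶, v, u⁶v, u²v, u⁴v}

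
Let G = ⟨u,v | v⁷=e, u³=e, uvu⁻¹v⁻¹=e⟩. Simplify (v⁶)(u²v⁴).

Compute (v⁶) · (u²v⁴) by multiplying left to right and reducing via the relations at each step:
  (v⁶) · u² = u²v⁶
  (u²v⁶) · v⁴ = u²v³

Answer: u²v³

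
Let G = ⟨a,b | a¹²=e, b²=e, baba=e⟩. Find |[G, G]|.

G' = [G, G] is generated by all commutators. The generator-pair commutators are: [a, b] = a².
The subgroup they normally generate is {e, a², a⁴, a⁶, a⁸, a¹⁰}, of order 6.
Check: |G/G'| = 24/6 = 4 is the order of the abelianisation.

Answer: 6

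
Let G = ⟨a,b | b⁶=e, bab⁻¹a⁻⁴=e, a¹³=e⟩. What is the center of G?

An element z ∈ Z(G) iff z commutes with every generator.
For example e is central: e·a = a = a·e; e·b = b = b·e.
Whereas a ∉ Z(G) since a·b = ab ≠ a⁴b = b·a.
Checking each of the 78 elements this way gives Z(G) = {e}, of order 1.

Answer: {e}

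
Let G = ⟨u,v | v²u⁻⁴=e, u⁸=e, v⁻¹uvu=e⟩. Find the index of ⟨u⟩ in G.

First find ord(u) by computing successive powers:
  u¹ = u, u² = u², u³ = u³, u⁴ = u⁴, u⁵ = u⁵, u⁶ = u⁶, u⁷ = u⁷, u⁸ = e.
So |⟨u⟩| = ord(u) = 8. With |G| = 16, by Lagrange [G : ⟨u⟩] = 16/8 = 2.

Answer: 2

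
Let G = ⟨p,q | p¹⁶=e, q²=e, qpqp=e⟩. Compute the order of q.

Compute successive powers until reaching e:
  q¹ = q, q² = e.
The smallest positive k with qᵏ = e is 2.

Answer: 2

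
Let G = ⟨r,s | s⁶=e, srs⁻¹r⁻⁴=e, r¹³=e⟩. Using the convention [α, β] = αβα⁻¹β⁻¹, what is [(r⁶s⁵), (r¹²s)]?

[(r⁶s⁵), (r¹²s)] = (r⁶s⁵)·(r¹²s)·(r⁶s⁵)⁻¹·(r¹²s)⁻¹.
  (r⁶s⁵) · (r¹²s) = r⁹
  (r⁹) · (r²s) = r¹¹s
  (r¹¹s) · (r¹⁰s⁵) = r¹²

Answer: r¹²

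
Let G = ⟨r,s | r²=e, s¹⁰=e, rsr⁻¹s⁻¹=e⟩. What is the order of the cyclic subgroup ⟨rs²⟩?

|⟨rs²⟩| equals the order of rs². Compute successive powers until reaching e:
  (rs²)¹ = rs², (rs²)² = s⁴, (rs²)³ = rs⁶, (rs²)⁴ = s⁸, (rs²)⁵ = r, (rs²)⁶ = s², (rs²)⁷ = rs⁴, (rs²)⁸ = s⁶, (rs²)⁹ = rs⁸, (rs²)¹⁰ = e.
The smallest positive k with (rs²)ᵏ = e is 10, so |⟨rs²⟩| = 10.

Answer: 10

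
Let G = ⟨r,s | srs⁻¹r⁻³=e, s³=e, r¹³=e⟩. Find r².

Compute successive powers of r, reducing at each step:
  r²: r · r = r²

Answer: r²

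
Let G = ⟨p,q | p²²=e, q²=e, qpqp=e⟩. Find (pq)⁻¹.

The order of (pq) is 2 (smallest k with (pq)ᵏ = e), so (pq)⁻¹ = (pq)¹ = pq.
Check: (pq) · (pq) → (pq) · p = q;   q · q = e, giving e as required.

Answer: pq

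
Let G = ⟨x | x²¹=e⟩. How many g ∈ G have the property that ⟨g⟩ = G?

G is cyclic of order 21. An element generates G iff its order is 21, and a cyclic group of order 21 has exactly φ(21) = 12 such elements.

Answer: 12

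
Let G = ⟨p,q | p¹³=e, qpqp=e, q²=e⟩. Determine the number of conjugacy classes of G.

The conjugacy classes (representative and size) are:
  [e] (size 1), [p¹²] (size 2), [p¹¹] (size 2), [p³] (size 2), [p⁴] (size 2), [p⁸] (size 2), [p⁶] (size 2), [q] (size 13).
Class equation: 1 + 2 + 2 + 2 + 2 + 2 + 2 + 13 = 26 = |G|. So G has 8 conjugacy classes.

Answer: 8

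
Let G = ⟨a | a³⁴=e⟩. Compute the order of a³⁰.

Compute successive powers until reaching e:
  (a³⁰)¹ = a³⁰, (a³⁰)² = a²⁶, (a³⁰)³ = a²², (a³⁰)⁴ = a¹⁸, (a³⁰)⁵ = a¹⁴, (a³⁰)⁶ = a¹⁰, (a³⁰)⁷ = a⁶, (a³⁰)⁸ = a², (a³⁰)⁹ = a³², (a³⁰)¹⁰ = a²⁸, (a³⁰)¹¹ = a²⁴, (a³⁰)¹² = a²⁰, (a³⁰)¹³ = a¹⁶, (a³⁰)¹⁴ = a¹², (a³⁰)¹⁵ = a⁸, (a³⁰)¹⁶ = a⁴, (a³⁰)¹⁷ = e.
The smallest positive k with (a³⁰)ᵏ = e is 17.

Answer: 17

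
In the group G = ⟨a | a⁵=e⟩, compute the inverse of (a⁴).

The order of (a⁴) is 5 (smallest k with (a⁴)ᵏ = e), so (a⁴)⁻¹ = (a⁴)⁴ = a.
Check: (a⁴) · a → (a⁴) · a = e, giving e as required.

Answer: a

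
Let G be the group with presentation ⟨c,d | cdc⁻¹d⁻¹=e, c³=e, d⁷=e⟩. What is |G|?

Enumerate words in the generators, reducing via the relations: the distinct elements are
  {c, d, e, cd, c², d², d³, d⁴, d⁵, d⁶, cd², cd³, cd⁴, cd⁵, cd⁶, c²d, c²d², c²d³, c²d⁴, c²d⁵, c²d⁶}.
No further products give new elements, so |G| = 21.

Answer: 21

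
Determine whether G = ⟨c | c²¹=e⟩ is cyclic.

|G| = 21. The element c has order 21 (its powers give 21 distinct elements), so ⟨c⟩ = G and G is cyclic.

Answer: Yes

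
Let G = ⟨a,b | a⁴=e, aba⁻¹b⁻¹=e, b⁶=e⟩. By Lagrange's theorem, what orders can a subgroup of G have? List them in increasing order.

|G| = 24 = 2³ · 3. By Lagrange's theorem the order of any subgroup divides 24; the divisors of 24 are 1, 2, 3, 4, 6, 8, 12, 24.

Answer: 1, 2, 3, 4, 6, 8, 12, 24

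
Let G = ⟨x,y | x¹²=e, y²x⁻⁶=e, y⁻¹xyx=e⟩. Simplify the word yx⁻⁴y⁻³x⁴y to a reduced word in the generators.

Multiply left to right, reducing at each step:
  y · x⁻⁴ = x⁴y
  (x⁴y) · y⁻³ = x¹⁰
  (x¹⁰) · x⁴ = x²
  (x²) · y = x²y

Answer: x²y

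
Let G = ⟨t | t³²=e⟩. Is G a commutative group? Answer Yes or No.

G has a single generator, so G is cyclic and hence abelian.

Answer: Yes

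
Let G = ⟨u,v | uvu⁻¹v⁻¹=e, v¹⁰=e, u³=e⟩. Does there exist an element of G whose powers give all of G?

|G| = 30. The element uv has order 30 (its powers give 30 distinct elements), so ⟨uv⟩ = G and G is cyclic.

Answer: Yes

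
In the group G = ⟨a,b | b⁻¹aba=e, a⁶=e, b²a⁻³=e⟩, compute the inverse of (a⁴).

The order of (a⁴) is 3 (smallest k with (a⁴)ᵏ = e), so (a⁴)⁻¹ = (a⁴)² = a².
Check: (a⁴) · (a²) → (a⁴) · a² = e, giving e as required.

Answer: a²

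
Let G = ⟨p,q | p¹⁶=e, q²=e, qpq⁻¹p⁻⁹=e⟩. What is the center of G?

An element z ∈ Z(G) iff z commutes with every generator.
For example p² is central: (p²)·p = p³ = p·(p²); (p²)·q = p²q = q·(p²).
Whereas p ∉ Z(G) since p·q = pq ≠ p⁹q = q·p.
Checking each of the 32 elements this way gives Z(G) = {e, p², p⁴, p⁶, p⁸, p¹⁰, p¹², p¹⁴}, of order 8.

Answer: {e, p², p⁴, p⁶, p⁸, p¹⁰, p¹², p¹⁴}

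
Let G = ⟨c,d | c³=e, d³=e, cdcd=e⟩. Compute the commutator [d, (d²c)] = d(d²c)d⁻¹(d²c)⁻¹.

[d, (d²c)] = d·(d²c)·d⁻¹·(d²c)⁻¹.
  d · (d²c) = c
  c · (d²) = cd²
  (cd²) · (c²d) = c²d²

Answer: c²d²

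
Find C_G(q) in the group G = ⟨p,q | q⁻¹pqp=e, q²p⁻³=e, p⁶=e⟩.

⟨q⟩ ⊆ C_G(q) since powers of q commute with q; so |C_G(q)| ≥ |⟨q⟩| = 4.
By orbit–stabilizer, |C_G(q)| = |G| / |conj. class of q| = 12 / 3 = 4.
The 4 elements commuting with q are {e, p³, q, q⁻¹}.

Answer: {e, p³, q, q⁻¹}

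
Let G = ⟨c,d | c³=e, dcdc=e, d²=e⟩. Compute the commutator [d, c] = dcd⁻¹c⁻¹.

[d, c] = d·c·d⁻¹·c⁻¹.
  d · c = c²d
  (c²d) · d = c²
  (c²) · (c²) = c

Answer: c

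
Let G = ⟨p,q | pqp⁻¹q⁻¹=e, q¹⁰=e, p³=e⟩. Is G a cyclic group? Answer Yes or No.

|G| = 30. The element pq has order 30 (its powers give 30 distinct elements), so ⟨pq⟩ = G and G is cyclic.

Answer: Yes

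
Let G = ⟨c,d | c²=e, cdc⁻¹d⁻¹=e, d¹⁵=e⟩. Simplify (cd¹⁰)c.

Compute (cd¹⁰) · c by multiplying left to right and reducing via the relations at each step:
  (cd¹⁰) · c = d¹⁰

Answer: d¹⁰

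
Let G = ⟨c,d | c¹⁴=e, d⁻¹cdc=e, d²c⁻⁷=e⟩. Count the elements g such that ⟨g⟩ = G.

⟨g⟩ = G would require ord(g) = |G| = 28, but the maximum element order in G is 14 < 28. So G is not cyclic and no single element generates it: the count is 0.

Answer: 0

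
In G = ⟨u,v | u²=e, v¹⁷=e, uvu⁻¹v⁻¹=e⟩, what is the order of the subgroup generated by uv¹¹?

|⟨uv¹¹⟩| equals the order of uv¹¹. Compute successive powers until reaching e:
  (uv¹¹)¹ = uv¹¹, (uv¹¹)² = v⁵, (uv¹¹)³ = uv¹⁶, (uv¹¹)⁴ = v¹⁰, (uv¹¹)⁵ = uv⁴, (uv¹¹)⁶ = v¹⁵, (uv¹¹)⁷ = uv⁹, (uv¹¹)⁸ = v³, (uv¹¹)⁹ = uv¹⁴, (uv¹¹)¹⁰ = v⁸, (uv¹¹)¹¹ = uv², (uv¹¹)¹² = v¹³, (uv¹¹)¹³ = uv⁷, (uv¹¹)¹⁴ = v, (uv¹¹)¹⁵ = uv¹², (uv¹¹)¹⁶ = v⁶, (uv¹¹)¹⁷ = u, (uv¹¹)¹⁸ = v¹¹, (uv¹¹)¹⁹ = uv⁵, (uv¹¹)²⁰ = v¹⁶, (uv¹¹)²¹ = uv¹⁰, (uv¹¹)²² = v⁴, (uv¹¹)²³ = uv¹⁵, (uv¹¹)²⁴ = v⁹, (uv¹¹)²⁵ = uv³, (uv¹¹)²⁶ = v¹⁴, (uv¹¹)²⁷ = uv⁸, (uv¹¹)²⁸ = v², (uv¹¹)²⁹ = uv¹³, (uv¹¹)³⁰ = v⁷, (uv¹¹)³¹ = uv, (uv¹¹)³² = v¹², (uv¹¹)³³ = uv⁶, (uv¹¹)³⁴ = e.
The smallest positive k with (uv¹¹)ᵏ = e is 34, so |⟨uv¹¹⟩| = 34.

Answer: 34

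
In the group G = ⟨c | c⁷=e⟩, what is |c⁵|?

Compute successive powers until reaching e:
  (c⁵)¹ = c⁵, (c⁵)² = c³, (c⁵)³ = c, (c⁵)⁴ = c⁶, (c⁵)⁵ = c⁴, (c⁵)⁶ = c², (c⁵)⁷ = e.
The smallest positive k with (c⁵)ᵏ = e is 7.

Answer: 7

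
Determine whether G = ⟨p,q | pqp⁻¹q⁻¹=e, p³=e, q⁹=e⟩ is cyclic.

|G| = 27, but the maximum element order in G is 9 < 27. No single element generates all of G, so G is not cyclic.

Answer: No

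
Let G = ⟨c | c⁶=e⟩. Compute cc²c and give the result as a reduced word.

Multiply left to right, reducing at each step:
  c · c² = c³
  (c³) · c = c⁴

Answer: c⁴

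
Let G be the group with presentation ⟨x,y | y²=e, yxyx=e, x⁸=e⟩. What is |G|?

Enumerate words in the generators, reducing via the relations: the distinct elements are
  {e, x, y, xy, x², x³, x⁴, x⁵, x⁶, x⁷, x²y, x³y, x⁴y, x⁵y, x⁶y, x⁷y}.
No further products give new elements, so |G| = 16.

Answer: 16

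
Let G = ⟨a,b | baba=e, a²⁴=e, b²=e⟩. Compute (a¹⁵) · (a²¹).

Compute (a¹⁵) · (a²¹) by multiplying left to right and reducing via the relations at each step:
  (a¹⁵) · a²¹ = a¹²

Answer: a¹²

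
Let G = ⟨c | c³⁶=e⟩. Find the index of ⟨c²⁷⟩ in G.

First find ord(c²⁷) by computing successive powers:
  (c²⁷)¹ = c²⁷, (c²⁷)² = c¹⁸, (c²⁷)³ = c⁹, (c²⁷)⁴ = e.
So |⟨c²⁷⟩| = ord(c²⁷) = 4. With |G| = 36, by Lagrange [G : ⟨c²⁷⟩] = 36/4 = 9.

Answer: 9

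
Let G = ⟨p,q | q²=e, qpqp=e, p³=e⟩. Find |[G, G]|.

G' = [G, G] is generated by all commutators. The generator-pair commutators are: [p, q] = p².
The subgroup they normally generate is {e, p, p²}, of order 3.
Check: |G/G'| = 6/3 = 2 is the order of the abelianisation.

Answer: 3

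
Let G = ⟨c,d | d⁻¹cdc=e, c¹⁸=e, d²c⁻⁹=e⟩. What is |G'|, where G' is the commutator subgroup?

G' = [G, G] is generated by all commutators. The generator-pair commutators are: [c, d] = c².
The subgroup they normally generate is {e, c², c⁴, c⁶, c⁸, c¹⁰, c¹², c¹⁴, c¹⁶}, of order 9.
Check: |G/G'| = 36/9 = 4 is the order of the abelianisation.

Answer: 9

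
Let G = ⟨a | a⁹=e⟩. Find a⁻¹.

The order of a is 9 (smallest k with aᵏ = e), so a⁻¹ = a⁸ = a⁸.
Check: a · (a⁸) → a · a⁸ = e, giving e as required.

Answer: a⁸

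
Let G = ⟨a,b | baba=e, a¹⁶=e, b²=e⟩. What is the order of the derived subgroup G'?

G' = [G, G] is generated by all commutators. The generator-pair commutators are: [a, b] = a².
The subgroup they normally generate is {e, a², a⁴, a⁶, a⁸, a¹⁰, a¹², a¹⁴}, of order 8.
Check: |G/G'| = 32/8 = 4 is the order of the abelianisation.

Answer: 8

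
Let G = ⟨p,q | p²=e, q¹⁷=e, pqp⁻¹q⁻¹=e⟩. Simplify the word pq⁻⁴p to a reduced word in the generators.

Multiply left to right, reducing at each step:
  p · q⁻⁴ = pq¹³
  (pq¹³) · p = q¹³

Answer: q¹³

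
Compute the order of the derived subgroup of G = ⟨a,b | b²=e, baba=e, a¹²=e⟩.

G' = [G, G] is generated by all commutators. The generator-pair commutators are: [a, b] = a².
The subgroup they normally generate is {e, a², a⁴, a⁶, a⁸, a¹⁰}, of order 6.
Check: |G/G'| = 24/6 = 4 is the order of the abelianisation.

Answer: 6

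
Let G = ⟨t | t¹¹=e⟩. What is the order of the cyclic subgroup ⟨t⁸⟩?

|⟨t⁸⟩| equals the order of t⁸. Compute successive powers until reaching e:
  (t⁸)¹ = t⁸, (t⁸)² = t⁵, (t⁸)³ = t², (t⁸)⁴ = t¹⁰, (t⁸)⁵ = t⁷, (t⁸)⁶ = t⁴, (t⁸)⁷ = t, (t⁸)⁸ = t⁹, (t⁸)⁹ = t⁶, (t⁸)¹⁰ = t³, (t⁸)¹¹ = e.
The smallest positive k with (t⁸)ᵏ = e is 11, so |⟨t⁸⟩| = 11.

Answer: 11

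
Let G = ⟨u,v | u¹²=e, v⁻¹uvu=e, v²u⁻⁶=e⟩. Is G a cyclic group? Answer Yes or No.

Every cyclic group is abelian. But u·v = uv while v·u = u⁵v⁻¹, so u·v ≠ v·u and G is not abelian. Hence G is not cyclic.

Answer: No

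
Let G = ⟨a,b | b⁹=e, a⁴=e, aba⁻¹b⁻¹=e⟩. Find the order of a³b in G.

Compute successive powers until reaching e:
  (a³b)¹ = a³b, (a³b)² = a²b², (a³b)³ = ab³, (a³b)⁴ = b⁴, (a³b)⁵ = a³b⁵, (a³b)⁶ = a²b⁶, (a³b)⁷ = ab⁷, (a³b)⁸ = b⁸, (a³b)⁹ = a³, (a³b)¹⁰ = a²b, (a³b)¹¹ = ab², (a³b)¹² = b³, (a³b)¹³ = a³b⁴, (a³b)¹⁴ = a²b⁵, (a³b)¹⁵ = ab⁶, (a³b)¹⁶ = b⁷, (a³b)¹⁷ = a³b⁸, (a³b)¹⁸ = a², (a³b)¹⁹ = ab, (a³b)²⁰ = b², (a³b)²¹ = a³b³, (a³b)²² = a²b⁴, (a³b)²³ = ab⁵, (a³b)²⁴ = b⁶, (a³b)²⁵ = a³b⁷, (a³b)²⁶ = a²b⁸, (a³b)²⁷ = a, (a³b)²⁸ = b, (a³b)²⁹ = a³b², (a³b)³⁰ = a²b³, (a³b)³¹ = ab⁴, (a³b)³² = b⁵, (a³b)³³ = a³b⁶, (a³b)³⁴ = a²b⁷, (a³b)³⁵ = ab⁸, (a³b)³⁶ = e.
The smallest positive k with (a³b)ᵏ = e is 36.

Answer: 36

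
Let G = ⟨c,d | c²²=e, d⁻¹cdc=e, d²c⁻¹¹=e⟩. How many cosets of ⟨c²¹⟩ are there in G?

First find ord(c²¹) by computing successive powers:
  (c²¹)¹ = c²¹, (c²¹)² = c²⁰, (c²¹)³ = c¹⁹, (c²¹)⁴ = c¹⁸, (c²¹)⁵ = c¹⁷, (c²¹)⁶ = c¹⁶, (c²¹)⁷ = c¹⁵, (c²¹)⁸ = c¹⁴, (c²¹)⁹ = c¹³, (c²¹)¹⁰ = c¹², (c²¹)¹¹ = c¹¹, (c²¹)¹² = c¹⁰, (c²¹)¹³ = c⁹, (c²¹)¹⁴ = c⁸, (c²¹)¹⁵ = c⁷, (c²¹)¹⁶ = c⁶, (c²¹)¹⁷ = c⁵, (c²¹)¹⁸ = c⁴, (c²¹)¹⁹ = c³, (c²¹)²⁰ = c², (c²¹)²¹ = c, (c²¹)²² = e.
So |⟨c²¹⟩| = ord(c²¹) = 22. With |G| = 44, by Lagrange [G : ⟨c²¹⟩] = 44/22 = 2.

Answer: 2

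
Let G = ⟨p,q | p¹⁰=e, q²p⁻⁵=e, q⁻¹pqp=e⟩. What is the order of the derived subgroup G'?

G' = [G, G] is generated by all commutators. The generator-pair commutators are: [p, q] = p².
The subgroup they normally generate is {e, p², p⁴, p⁶, p⁸}, of order 5.
Check: |G/G'| = 20/5 = 4 is the order of the abelianisation.

Answer: 5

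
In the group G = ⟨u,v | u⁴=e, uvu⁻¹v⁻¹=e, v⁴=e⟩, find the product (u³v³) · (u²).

Compute (u³v³) · (u²) by multiplying left to right and reducing via the relations at each step:
  (u³v³) · u² = uv³

Answer: uv³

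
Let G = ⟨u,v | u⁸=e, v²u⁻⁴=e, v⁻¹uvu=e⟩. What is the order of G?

Enumerate words in the generators, reducing via the relations: the distinct elements are
  {e, u, v, uv, u², u³, u⁴, u⁵, u⁶, u⁷, u²v, u³v, v⁻¹, uv⁻¹, u²v⁻¹, u³v⁻¹}.
No further products give new elements, so |G| = 16.

Answer: 16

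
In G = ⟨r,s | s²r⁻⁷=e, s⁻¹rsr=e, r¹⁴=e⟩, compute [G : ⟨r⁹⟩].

First find ord(r⁹) by computing successive powers:
  (r⁹)¹ = r⁹, (r⁹)² = r⁴, (r⁹)³ = r¹³, (r⁹)⁴ = r⁸, (r⁹)⁵ = r³, (r⁹)⁶ = r¹², (r⁹)⁷ = r⁷, (r⁹)⁸ = r², (r⁹)⁹ = r¹¹, (r⁹)¹⁰ = r⁶, (r⁹)¹¹ = r, (r⁹)¹² = r¹⁰, (r⁹)¹³ = r⁵, (r⁹)¹⁴ = e.
So |⟨r⁹⟩| = ord(r⁹) = 14. With |G| = 28, by Lagrange [G : ⟨r⁹⟩] = 28/14 = 2.

Answer: 2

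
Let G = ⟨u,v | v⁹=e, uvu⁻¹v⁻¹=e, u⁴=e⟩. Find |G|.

Enumerate words in the generators, reducing via the relations: the distinct elements are
  {e, u, v, uv, u², u³, v², v³, v⁴, v⁵, v⁶, v⁷, v⁸, uv², uv³, uv⁴, uv⁵, uv⁶, uv⁷, uv⁸, u²v, u³v, u²v², u²v³, u²v⁴, u²v⁵, u²v⁶, u²v⁷, u²v⁸, u³v², u³v³, u³v⁴, u³v⁵, u³v⁶, u³v⁷, u³v⁸}.
No further products give new elements, so |G| = 36.

Answer: 36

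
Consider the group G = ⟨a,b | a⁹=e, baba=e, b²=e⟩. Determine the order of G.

Enumerate words in the generators, reducing via the relations: the distinct elements are
  {a, b, e, ab, a², a³, a⁴, a⁵, a⁶, a⁷, a⁸, a²b, a³b, a⁴b, a⁵b, a⁶b, a⁷b, a⁸b}.
No further products give new elements, so |G| = 18.

Answer: 18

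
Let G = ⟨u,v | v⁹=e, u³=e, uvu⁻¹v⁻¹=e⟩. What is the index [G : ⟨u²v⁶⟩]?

First find ord(u²v⁶) by computing successive powers:
  (u²v⁶)¹ = u²v⁶, (u²v⁶)² = uv³, (u²v⁶)³ = e.
So |⟨u²v⁶⟩| = ord(u²v⁶) = 3. With |G| = 27, by Lagrange [G : ⟨u²v⁶⟩] = 27/3 = 9.

Answer: 9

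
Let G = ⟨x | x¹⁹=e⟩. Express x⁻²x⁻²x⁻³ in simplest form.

Multiply left to right, reducing at each step:
  (x¹⁷) · x⁻² = x¹⁵
  (x¹⁵) · x⁻³ = x¹²

Answer: x¹²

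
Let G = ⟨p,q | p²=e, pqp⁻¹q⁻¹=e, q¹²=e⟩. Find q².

Compute successive powers of q, reducing at each step:
  q²: q · q = q²

Answer: q²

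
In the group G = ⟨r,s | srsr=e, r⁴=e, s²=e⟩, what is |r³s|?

Compute successive powers until reaching e:
  (r³s)¹ = r³s, (r³s)² = e.
The smallest positive k with (r³s)ᵏ = e is 2.

Answer: 2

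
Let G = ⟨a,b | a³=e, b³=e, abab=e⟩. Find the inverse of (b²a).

The order of (b²a) is 3 (smallest k with (b²a)ᵏ = e), so (b²a)⁻¹ = (b²a)² = a²b.
Check: (b²a) · (a²b) → (b²a) · a² = b²;   (b²) · b = e, giving e as required.

Answer: a²b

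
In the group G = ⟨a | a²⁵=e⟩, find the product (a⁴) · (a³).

Compute (a⁴) · (a³) by multiplying left to right and reducing via the relations at each step:
  (a⁴) · a³ = a⁷

Answer: a⁷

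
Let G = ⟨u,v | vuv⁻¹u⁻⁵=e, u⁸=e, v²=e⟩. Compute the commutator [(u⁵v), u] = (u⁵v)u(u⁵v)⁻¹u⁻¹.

[(u⁵v), u] = (u⁵v)·u·(u⁵v)⁻¹·u⁻¹.
  (u⁵v) · u = u²v
  (u²v) · (u⁷v) = u⁵
  (u⁵) · (u⁷) = u⁴

Answer: u⁴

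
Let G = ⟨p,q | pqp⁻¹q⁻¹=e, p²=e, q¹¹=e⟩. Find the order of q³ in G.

Compute successive powers until reaching e:
  (q³)¹ = q³, (q³)² = q⁶, (q³)³ = q⁹, (q³)⁴ = q, (q³)⁵ = q⁴, (q³)⁶ = q⁷, (q³)⁷ = q¹⁰, (q³)⁸ = q², (q³)⁹ = q⁵, (q³)¹⁰ = q⁸, (q³)¹¹ = e.
The smallest positive k with (q³)ᵏ = e is 11.

Answer: 11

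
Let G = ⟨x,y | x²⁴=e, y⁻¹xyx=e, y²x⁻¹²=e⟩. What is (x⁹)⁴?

Compute successive powers of (x⁹), reducing at each step:
  (x⁹)²: (x⁹) · x⁹ = x¹⁸
  (x⁹)³: (x¹⁸) · x⁹ = x³
  (x⁹)⁴: (x³) · x⁹ = x¹²

Answer: x¹²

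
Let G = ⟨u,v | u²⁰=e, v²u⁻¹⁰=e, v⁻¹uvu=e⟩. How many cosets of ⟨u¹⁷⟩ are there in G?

First find ord(u¹⁷) by computing successive powers:
  (u¹⁷)¹ = u¹⁷, (u¹⁷)² = u¹⁴, (u¹⁷)³ = u¹¹, (u¹⁷)⁴ = u⁸, (u¹⁷)⁵ = u⁵, (u¹⁷)⁶ = u², (u¹⁷)⁷ = u¹⁹, (u¹⁷)⁸ = u¹⁶, (u¹⁷)⁹ = u¹³, (u¹⁷)¹⁰ = u¹⁰, (u¹⁷)¹¹ = u⁷, (u¹⁷)¹² = u⁴, (u¹⁷)¹³ = u, (u¹⁷)¹⁴ = u¹⁸, (u¹⁷)¹⁵ = u¹⁵, (u¹⁷)¹⁶ = u¹², (u¹⁷)¹⁷ = u⁹, (u¹⁷)¹⁸ = u⁶, (u¹⁷)¹⁹ = u³, (u¹⁷)²⁰ = e.
So |⟨u¹⁷⟩| = ord(u¹⁷) = 20. With |G| = 40, by Lagrange [G : ⟨u¹⁷⟩] = 40/20 = 2.

Answer: 2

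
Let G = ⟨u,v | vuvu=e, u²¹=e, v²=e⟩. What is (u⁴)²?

Compute successive powers of (u⁴), reducing at each step:
  (u⁴)²: (u⁴) · u⁴ = u⁸

Answer: u⁸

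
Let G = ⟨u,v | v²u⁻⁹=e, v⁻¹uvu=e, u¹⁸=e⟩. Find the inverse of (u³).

The order of (u³) is 6 (smallest k with (u³)ᵏ = e), so (u³)⁻¹ = (u³)⁵ = u¹⁵.
Check: (u³) · (u¹⁵) → (u³) · u¹⁵ = e, giving e as required.

Answer: u¹⁵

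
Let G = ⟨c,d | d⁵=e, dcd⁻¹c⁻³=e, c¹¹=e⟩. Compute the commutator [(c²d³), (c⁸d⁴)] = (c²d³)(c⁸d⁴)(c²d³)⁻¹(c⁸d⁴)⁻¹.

[(c²d³), (c⁸d⁴)] = (c²d³)·(c⁸d⁴)·(c²d³)⁻¹·(c⁸d⁴)⁻¹.
  (c²d³) · (c⁸d⁴) = c⁹d²
  (c⁹d²) · (c⁴d²) = cd⁴
  (cd⁴) · (c⁹d) = c⁴

Answer: c⁴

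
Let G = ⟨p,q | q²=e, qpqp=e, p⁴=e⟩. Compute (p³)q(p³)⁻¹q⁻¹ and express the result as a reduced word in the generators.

[(p³), q] = (p³)·q·(p³)⁻¹·q⁻¹.
  (p³) · q = p³q
  (p³q) · p = p²q
  (p²q) · q = p²

Answer: p²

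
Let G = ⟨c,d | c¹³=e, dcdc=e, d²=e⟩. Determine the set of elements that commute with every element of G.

An element z ∈ Z(G) iff z commutes with every generator.
For example e is central: e·c = c = c·e; e·d = d = d·e.
Whereas c ∉ Z(G) since c·d = cd ≠ c¹²d = d·c.
Checking each of the 26 elements this way gives Z(G) = {e}, of order 1.

Answer: {e}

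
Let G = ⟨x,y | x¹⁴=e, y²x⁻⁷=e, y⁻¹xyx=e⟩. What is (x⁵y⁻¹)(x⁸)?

Compute (x⁵y⁻¹) · (x⁸) by multiplying left to right and reducing via the relations at each step:
  (x⁵y⁻¹) · x⁸ = x⁴y

Answer: x⁴y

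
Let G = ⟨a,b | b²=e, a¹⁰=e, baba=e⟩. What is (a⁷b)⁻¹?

The order of (a⁷b) is 2 (smallest k with (a⁷b)ᵏ = e), so (a⁷b)⁻¹ = (a⁷b)¹ = a⁷b.
Check: (a⁷b) · (a⁷b) → (a⁷b) · a⁷ = b;   b · b = e, giving e as required.

Answer: a⁷b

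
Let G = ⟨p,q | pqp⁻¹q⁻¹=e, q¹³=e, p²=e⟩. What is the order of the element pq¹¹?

Compute successive powers until reaching e:
  (pq¹¹)¹ = pq¹¹, (pq¹¹)² = q⁹, (pq¹¹)³ = pq⁷, (pq¹¹)⁴ = q⁵, (pq¹¹)⁵ = pq³, (pq¹¹)⁶ = q, (pq¹¹)⁷ = pq¹², (pq¹¹)⁸ = q¹⁰, (pq¹¹)⁹ = pq⁸, (pq¹¹)¹⁰ = q⁶, (pq¹¹)¹¹ = pq⁴, (pq¹¹)¹² = q², (pq¹¹)¹³ = p, (pq¹¹)¹⁴ = q¹¹, (pq¹¹)¹⁵ = pq⁹, (pq¹¹)¹⁶ = q⁷, (pq¹¹)¹⁷ = pq⁵, (pq¹¹)¹⁸ = q³, (pq¹¹)¹⁹ = pq, (pq¹¹)²⁰ = q¹², (pq¹¹)²¹ = pq¹⁰, (pq¹¹)²² = q⁸, (pq¹¹)²³ = pq⁶, (pq¹¹)²⁴ = q⁴, (pq¹¹)²⁵ = pq², (pq¹¹)²⁶ = e.
The smallest positive k with (pq¹¹)ᵏ = e is 26.

Answer: 26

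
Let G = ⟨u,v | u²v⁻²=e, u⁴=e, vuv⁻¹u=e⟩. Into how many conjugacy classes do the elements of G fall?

The conjugacy classes (representative and size) are:
  [e] (size 1), [u³] (size 2), [u²] (size 1), [v⁻¹] (size 2), [uv] (size 2).
Class equation: 1 + 2 + 1 + 2 + 2 = 8 = |G|. So G has 5 conjugacy classes.

Answer: 5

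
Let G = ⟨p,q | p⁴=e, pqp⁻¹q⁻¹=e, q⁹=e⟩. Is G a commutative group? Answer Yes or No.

Each pair of generators commutes: p·q = pq = q·p. Since the generators pairwise commute, every element of G commutes with every other, so G is abelian.

Answer: Yes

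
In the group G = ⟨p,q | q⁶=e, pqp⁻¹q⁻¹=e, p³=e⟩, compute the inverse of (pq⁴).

The order of (pq⁴) is 3 (smallest k with (pq⁴)ᵏ = e), so (pq⁴)⁻¹ = (pq⁴)² = p²q².
Check: (pq⁴) · (p²q²) → (pq⁴) · p² = q⁴;   (q⁴) · q² = e, giving e as required.

Answer: p²q²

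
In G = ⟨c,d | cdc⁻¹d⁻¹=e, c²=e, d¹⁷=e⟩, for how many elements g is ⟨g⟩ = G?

G is cyclic of order 34. An element generates G iff its order is 34, and a cyclic group of order 34 has exactly φ(34) = 16 such elements.

Answer: 16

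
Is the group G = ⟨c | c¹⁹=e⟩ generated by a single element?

|G| = 19. The element c has order 19 (its powers give 19 distinct elements), so ⟨c⟩ = G and G is cyclic.

Answer: Yes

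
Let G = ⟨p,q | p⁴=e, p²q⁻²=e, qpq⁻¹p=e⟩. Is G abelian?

p·q = pq but q·p = pq⁻¹, so p·q ≠ q·p and G is not abelian.

Answer: No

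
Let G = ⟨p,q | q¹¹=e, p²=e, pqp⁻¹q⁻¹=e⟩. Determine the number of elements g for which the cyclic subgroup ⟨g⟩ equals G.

G is cyclic of order 22. An element generates G iff its order is 22, and a cyclic group of order 22 has exactly φ(22) = 10 such elements.

Answer: 10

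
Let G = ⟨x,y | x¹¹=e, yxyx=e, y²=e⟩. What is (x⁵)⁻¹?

The order of (x⁵) is 11 (smallest k with (x⁵)ᵏ = e), so (x⁵)⁻¹ = (x⁵)¹⁰ = x⁶.
Check: (x⁵) · (x⁶) → (x⁵) · x⁶ = e, giving e as required.

Answer: x⁶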